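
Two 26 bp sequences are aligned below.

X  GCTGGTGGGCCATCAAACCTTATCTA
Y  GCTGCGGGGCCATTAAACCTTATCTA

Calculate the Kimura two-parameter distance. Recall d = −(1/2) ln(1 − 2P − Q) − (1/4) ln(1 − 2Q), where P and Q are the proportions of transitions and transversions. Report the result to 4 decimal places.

Of 26 sites, 1 differences are transitions and 2 are transversions, so P = 1/26 ≈ 0.038462 and Q = 2/26 ≈ 0.076923.
Under the Kimura two-parameter model, d = −½ ln(1 − 2P − Q) − ¼ ln(1 − 2Q).
1 − 2P − Q = 0.846153, giving −½ ln(0.846153) = 0.083528.
1 − 2Q = 0.846154, giving −¼ ln(0.846154) = 0.041763.
d = 0.083528 + 0.041763 = 0.125291.

0.1253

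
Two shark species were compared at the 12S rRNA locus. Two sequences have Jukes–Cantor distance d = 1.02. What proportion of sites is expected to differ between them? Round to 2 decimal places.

p = (3/4)(1 − e^(−4d/3)) = 0.75 × (1 − e^(-1.36)) = 0.75 × (1 − 0.256661) = 0.557504.

0.56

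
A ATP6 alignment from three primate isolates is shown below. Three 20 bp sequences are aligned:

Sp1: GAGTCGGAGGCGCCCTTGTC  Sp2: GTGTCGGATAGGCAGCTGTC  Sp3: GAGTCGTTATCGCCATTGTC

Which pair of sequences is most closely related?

Sp1 and Sp3

Sp1–Sp2: 7/20 differ, p = 0.350, d = 0.471.
Sp1–Sp3: 5/20 differ, p = 0.250, d = 0.304.
Sp2–Sp3: 9/20 differ, p = 0.450, d = 0.687.
The smallest distance is between Sp1 and Sp3.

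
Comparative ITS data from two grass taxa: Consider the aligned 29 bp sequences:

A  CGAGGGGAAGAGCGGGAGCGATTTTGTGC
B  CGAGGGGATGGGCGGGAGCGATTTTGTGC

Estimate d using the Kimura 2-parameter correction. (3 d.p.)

0.072

Of 29 sites, 1 differences are transitions and 1 are transversions, so P = 1/29 ≈ 0.034483 and Q = 1/29 ≈ 0.034483.
Under the Kimura two-parameter model, d = −½ ln(1 − 2P − Q) − ¼ ln(1 − 2Q).
1 − 2P − Q = 0.896551, giving −½ ln(0.896551) = 0.054600.
1 − 2Q = 0.931034, giving −¼ ln(0.931034) = 0.017865.
d = 0.054600 + 0.017865 = 0.072465.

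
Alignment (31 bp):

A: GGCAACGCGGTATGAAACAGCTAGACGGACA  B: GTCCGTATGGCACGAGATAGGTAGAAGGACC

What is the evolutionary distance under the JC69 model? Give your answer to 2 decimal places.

0.61

The sequences differ at 13 of 31 sites, so p = 13/31 ≈ 0.419355.
d = −(3/4) ln(1 − 4p/3) = −0.75 ln(1 − 0.55914) = −0.75 ln(0.44086)
  = −0.75 × (-0.819028) = 0.614271 substitutions/site.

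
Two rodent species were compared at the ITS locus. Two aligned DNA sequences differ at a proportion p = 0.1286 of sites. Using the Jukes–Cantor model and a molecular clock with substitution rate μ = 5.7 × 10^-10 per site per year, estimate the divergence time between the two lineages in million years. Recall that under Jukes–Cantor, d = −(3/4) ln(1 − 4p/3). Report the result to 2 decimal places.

123.75

d = −(3/4) ln(1 − 4p/3) = −0.75 ln(1 − 0.171467) = −0.75 ln(0.828533)
  = −0.75 × (-0.188099) = 0.141074 substitutions/site.
Under a molecular clock d = 2μt, so t = d/(2μ) = 0.141074 / (2 × 5.7 × 10^-10) = 123.75 million years.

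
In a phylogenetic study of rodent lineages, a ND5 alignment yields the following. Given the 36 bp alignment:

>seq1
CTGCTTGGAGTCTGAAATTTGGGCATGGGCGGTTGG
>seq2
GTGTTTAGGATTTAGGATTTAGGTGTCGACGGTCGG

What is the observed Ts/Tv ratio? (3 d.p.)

6.500

Transitions are A↔G and C↔T; transversions are all other mismatches.
Transitions: 13. Transversions: 2.
R = 13/2 = 6.500.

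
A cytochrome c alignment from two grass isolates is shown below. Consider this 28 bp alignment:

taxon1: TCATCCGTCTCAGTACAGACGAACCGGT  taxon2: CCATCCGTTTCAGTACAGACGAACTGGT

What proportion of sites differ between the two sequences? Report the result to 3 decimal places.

The sequences differ at 3 of 28 positions (sites 1, 9, 25).
p = 3/28 = 0.107142… ≈ 0.107 (to 3 d.p.).

0.107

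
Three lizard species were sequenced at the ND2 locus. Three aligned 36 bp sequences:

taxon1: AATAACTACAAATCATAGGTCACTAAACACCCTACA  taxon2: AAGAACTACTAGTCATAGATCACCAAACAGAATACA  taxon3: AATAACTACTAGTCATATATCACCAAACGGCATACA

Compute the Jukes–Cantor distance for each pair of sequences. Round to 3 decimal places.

taxon1–taxon2: 8/36 sites differ → p ≈ 0.222222, d = −0.75 ln(1 − 0.296296) = 0.263548 ≈ 0.264.
taxon1–taxon3: 8/36 sites differ → p ≈ 0.222222, d = −0.75 ln(1 − 0.296296) = 0.263548 ≈ 0.264.
taxon2–taxon3: 4/36 sites differ → p ≈ 0.111111, d = −0.75 ln(1 − 0.148148) = 0.120257 ≈ 0.120.

d(taxon1,taxon2) = 0.264, d(taxon1,taxon3) = 0.264, d(taxon2,taxon3) = 0.120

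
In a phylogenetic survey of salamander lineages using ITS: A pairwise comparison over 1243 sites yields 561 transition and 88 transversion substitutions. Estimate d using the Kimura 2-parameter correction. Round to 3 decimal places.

1.853

P = 561/1243 ≈ 0.451327 and Q = 88/1243 ≈ 0.070796.
Under the Kimura two-parameter model, d = −½ ln(1 − 2P − Q) − ¼ ln(1 − 2Q).
1 − 2P − Q = 0.02655, giving −½ ln(0.02655) = 1.814363.
1 − 2Q = 0.858408, giving −¼ ln(0.858408) = 0.038169.
d = 1.814363 + 0.038169 = 1.852532.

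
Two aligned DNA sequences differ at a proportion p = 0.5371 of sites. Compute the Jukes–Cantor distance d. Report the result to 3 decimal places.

d = −(3/4) ln(1 − 4p/3) = −0.75 ln(1 − 0.716133) = −0.75 ln(0.283867)
  = −0.75 × (-1.259249) = 0.944437 substitutions/site.

0.944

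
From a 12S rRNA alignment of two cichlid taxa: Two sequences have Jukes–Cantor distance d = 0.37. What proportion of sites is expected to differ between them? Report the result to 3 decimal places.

p = (3/4)(1 − e^(−4d/3)) = 0.75 × (1 − e^(-0.493333)) = 0.75 × (1 − 0.610588) = 0.292059.

0.292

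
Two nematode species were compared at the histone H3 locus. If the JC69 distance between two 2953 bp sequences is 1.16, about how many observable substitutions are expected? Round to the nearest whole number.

1743

Invert JC69: p = (3/4)(1 − e^(−4d/3)) = 0.75 × (1 − e^(-1.546667)) = 0.75 × (1 − 0.212957) = 0.590282.
Expected differing sites = pL ≈ 0.590282 × 2953 = 1743.102746 ≈ 1743.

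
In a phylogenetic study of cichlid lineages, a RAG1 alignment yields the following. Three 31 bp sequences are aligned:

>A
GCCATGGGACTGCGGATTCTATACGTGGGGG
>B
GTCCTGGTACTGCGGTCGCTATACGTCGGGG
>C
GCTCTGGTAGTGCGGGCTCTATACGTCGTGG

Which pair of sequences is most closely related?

B and C

A–B: 7/31 differ, p = 0.226, d = 0.269.
A–C: 8/31 differ, p = 0.258, d = 0.316.
B–C: 6/31 differ, p = 0.194, d = 0.224.
The smallest distance is between B and C.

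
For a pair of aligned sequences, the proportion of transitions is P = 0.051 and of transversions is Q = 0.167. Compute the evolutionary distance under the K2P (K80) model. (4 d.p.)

Under the Kimura two-parameter model, d = −½ ln(1 − 2P − Q) − ¼ ln(1 − 2Q).
1 − 2P − Q = 0.731, giving −½ ln(0.731) = 0.156671.
1 − 2Q = 0.666, giving −¼ ln(0.666) = 0.101616.
d = 0.156671 + 0.101616 = 0.258287.

0.2583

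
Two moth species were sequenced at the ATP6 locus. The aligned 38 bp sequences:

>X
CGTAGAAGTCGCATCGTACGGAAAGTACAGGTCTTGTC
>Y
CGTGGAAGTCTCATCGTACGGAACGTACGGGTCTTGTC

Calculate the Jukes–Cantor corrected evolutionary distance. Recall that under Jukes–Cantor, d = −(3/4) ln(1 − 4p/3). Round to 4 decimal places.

The sequences differ at 4 of 38 sites (4, 11, 24, 29), so p = 4/38 ≈ 0.105263.
d = −(3/4) ln(1 − 4p/3) = −0.75 ln(1 − 0.140351) = −0.75 ln(0.859649)
  = −0.75 × (-0.151231) = 0.113423 substitutions/site.

0.1134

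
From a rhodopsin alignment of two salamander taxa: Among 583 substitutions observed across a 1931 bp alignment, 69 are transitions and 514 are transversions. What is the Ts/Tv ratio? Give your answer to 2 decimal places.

0.13

R = 69/514 = 0.134241… ≈ 0.13 (to 2 d.p.).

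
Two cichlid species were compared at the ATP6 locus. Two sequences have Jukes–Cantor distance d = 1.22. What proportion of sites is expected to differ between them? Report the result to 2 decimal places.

p = (3/4)(1 − e^(−4d/3)) = 0.75 × (1 − e^(-1.626667)) = 0.75 × (1 − 0.196584) = 0.602562.

0.60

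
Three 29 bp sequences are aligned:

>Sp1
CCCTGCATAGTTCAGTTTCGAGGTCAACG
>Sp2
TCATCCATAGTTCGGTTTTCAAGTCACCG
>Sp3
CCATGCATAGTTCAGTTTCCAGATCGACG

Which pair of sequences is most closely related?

Sp1 and Sp3

Sp1–Sp2: 8/29 differ, p = 0.276, d = 0.344.
Sp1–Sp3: 4/29 differ, p = 0.138, d = 0.152.
Sp2–Sp3: 8/29 differ, p = 0.276, d = 0.344.
The smallest distance is between Sp1 and Sp3.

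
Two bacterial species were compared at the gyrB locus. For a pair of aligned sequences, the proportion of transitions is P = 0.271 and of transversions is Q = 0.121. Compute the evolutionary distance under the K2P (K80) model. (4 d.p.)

0.6131

Under the Kimura two-parameter model, d = −½ ln(1 − 2P − Q) − ¼ ln(1 − 2Q).
1 − 2P − Q = 0.337, giving −½ ln(0.337) = 0.543836.
1 − 2Q = 0.758, giving −¼ ln(0.758) = 0.069268.
d = 0.543836 + 0.069268 = 0.613104.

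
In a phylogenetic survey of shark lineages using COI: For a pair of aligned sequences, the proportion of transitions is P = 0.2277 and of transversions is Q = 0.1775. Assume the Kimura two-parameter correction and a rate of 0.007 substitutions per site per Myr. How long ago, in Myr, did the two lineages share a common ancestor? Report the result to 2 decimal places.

Under the Kimura two-parameter model, d = −½ ln(1 − 2P − Q) − ¼ ln(1 − 2Q).
1 − 2P − Q = 0.3671, giving −½ ln(0.3671) = 0.501060.
1 − 2Q = 0.645, giving −¼ ln(0.645) = 0.109626.
d = 0.501060 + 0.109626 = 0.610686.
Under a molecular clock d = 2μt, so t = d/(2μ) = 0.610686 / (2 × 0.007) = 43.62 Myr.

43.62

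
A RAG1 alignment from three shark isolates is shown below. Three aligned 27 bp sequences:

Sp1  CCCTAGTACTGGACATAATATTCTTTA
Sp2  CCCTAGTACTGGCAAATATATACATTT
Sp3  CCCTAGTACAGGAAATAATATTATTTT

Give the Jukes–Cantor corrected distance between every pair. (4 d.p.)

Sp1–Sp2: 7/27 sites differ → p ≈ 0.259259, d = −0.75 ln(1 − 0.345679) = 0.318118 ≈ 0.3181.
Sp1–Sp3: 4/27 sites differ → p ≈ 0.148148, d = −0.75 ln(1 − 0.197531) = 0.165047 ≈ 0.1650.
Sp2–Sp3: 7/27 sites differ → p ≈ 0.259259, d = −0.75 ln(1 − 0.345679) = 0.318118 ≈ 0.3181.

d(Sp1,Sp2) = 0.3181, d(Sp1,Sp3) = 0.1650, d(Sp2,Sp3) = 0.3181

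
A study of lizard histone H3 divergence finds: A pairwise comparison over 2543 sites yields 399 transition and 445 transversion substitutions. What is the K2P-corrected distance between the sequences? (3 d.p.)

P = 399/2543 ≈ 0.156901 and Q = 445/2543 ≈ 0.17499.
Under the Kimura two-parameter model, d = −½ ln(1 − 2P − Q) − ¼ ln(1 − 2Q).
1 − 2P − Q = 0.511208, giving −½ ln(0.511208) = 0.335489.
1 − 2Q = 0.65002, giving −¼ ln(0.65002) = 0.107688.
d = 0.335489 + 0.107688 = 0.443177.

0.443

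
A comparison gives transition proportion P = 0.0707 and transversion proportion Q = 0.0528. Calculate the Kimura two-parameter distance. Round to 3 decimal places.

0.136

Under the Kimura two-parameter model, d = −½ ln(1 − 2P − Q) − ¼ ln(1 − 2Q).
1 − 2P − Q = 0.8058, giving −½ ln(0.8058) = 0.107960.
1 − 2Q = 0.8944, giving −¼ ln(0.8944) = 0.027901.
d = 0.107960 + 0.027901 = 0.135861.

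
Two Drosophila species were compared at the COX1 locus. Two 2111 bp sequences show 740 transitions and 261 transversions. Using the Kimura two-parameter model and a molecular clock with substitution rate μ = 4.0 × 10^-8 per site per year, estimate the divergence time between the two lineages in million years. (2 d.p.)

11.77

P = 740/2111 ≈ 0.350545 and Q = 261/2111 ≈ 0.123638.
Under the Kimura two-parameter model, d = −½ ln(1 − 2P − Q) − ¼ ln(1 − 2Q).
1 − 2P − Q = 0.175272, giving −½ ln(0.175272) = 0.870708.
1 − 2Q = 0.752724, giving −¼ ln(0.752724) = 0.071014.
d = 0.870708 + 0.071014 = 0.941722.
Under a molecular clock d = 2μt, so t = d/(2μ) = 0.941722 / (2 × 4.0 × 10^-8) = 11.77 million years.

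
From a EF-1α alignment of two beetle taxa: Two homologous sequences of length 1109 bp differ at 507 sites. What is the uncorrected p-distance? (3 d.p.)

p = 507/1109 = 0.457168… ≈ 0.457 (to 3 d.p.).

0.457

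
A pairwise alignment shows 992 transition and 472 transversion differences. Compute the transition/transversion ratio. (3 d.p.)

2.102

R = 992/472 = 2.101694… ≈ 2.102 (to 3 d.p.).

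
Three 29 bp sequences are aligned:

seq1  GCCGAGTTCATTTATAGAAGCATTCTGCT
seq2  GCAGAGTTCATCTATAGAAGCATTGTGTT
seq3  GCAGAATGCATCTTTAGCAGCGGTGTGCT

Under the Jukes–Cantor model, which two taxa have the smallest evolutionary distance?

seq1 and seq2

seq1–seq2: 4/29 differ, p = 0.138, d = 0.152.
seq1–seq3: 9/29 differ, p = 0.310, d = 0.401.
seq2–seq3: 7/29 differ, p = 0.241, d = 0.291.
The smallest distance is between seq1 and seq2.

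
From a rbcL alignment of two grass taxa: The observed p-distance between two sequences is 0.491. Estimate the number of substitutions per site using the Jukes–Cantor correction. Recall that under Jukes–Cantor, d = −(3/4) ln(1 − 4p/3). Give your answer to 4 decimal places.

0.7974

d = −(3/4) ln(1 − 4p/3) = −0.75 ln(1 − 0.654667) = −0.75 ln(0.345333)
  = −0.75 × (-1.063246) = 0.797435 substitutions/site.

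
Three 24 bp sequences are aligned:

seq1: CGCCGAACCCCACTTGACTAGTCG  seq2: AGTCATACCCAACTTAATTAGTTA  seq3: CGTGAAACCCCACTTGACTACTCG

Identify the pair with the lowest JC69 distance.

seq1–seq2: 9/24 differ, p = 0.375, d = 0.520.
seq1–seq3: 4/24 differ, p = 0.167, d = 0.188.
seq2–seq3: 9/24 differ, p = 0.375, d = 0.520.
The smallest distance is between seq1 and seq3.

seq1 and seq3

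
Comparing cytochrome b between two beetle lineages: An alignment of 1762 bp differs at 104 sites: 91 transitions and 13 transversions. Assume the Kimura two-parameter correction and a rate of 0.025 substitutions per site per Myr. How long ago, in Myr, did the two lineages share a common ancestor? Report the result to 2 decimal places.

P = 91/1762 ≈ 0.051646 and Q = 13/1762 ≈ 0.007378.
Under the Kimura two-parameter model, d = −½ ln(1 − 2P − Q) − ¼ ln(1 − 2Q).
1 − 2P − Q = 0.88933, giving −½ ln(0.88933) = 0.058643.
1 − 2Q = 0.985244, giving −¼ ln(0.985244) = 0.003716.
d = 0.058643 + 0.003716 = 0.062359.
Under a molecular clock d = 2μt, so t = d/(2μ) = 0.062359 / (2 × 0.025) = 1.25 Myr.

1.25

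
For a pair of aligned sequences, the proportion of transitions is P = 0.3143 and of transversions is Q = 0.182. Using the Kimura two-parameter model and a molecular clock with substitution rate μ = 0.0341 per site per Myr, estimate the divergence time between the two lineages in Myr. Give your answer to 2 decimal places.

Under the Kimura two-parameter model, d = −½ ln(1 − 2P − Q) − ¼ ln(1 − 2Q).
1 − 2P − Q = 0.1894, giving −½ ln(0.1894) = 0.831947.
1 − 2Q = 0.636, giving −¼ ln(0.636) = 0.113139.
d = 0.831947 + 0.113139 = 0.945086.
Under a molecular clock d = 2μt, so t = d/(2μ) = 0.945086 / (2 × 0.0341) = 13.86 Myr.

13.86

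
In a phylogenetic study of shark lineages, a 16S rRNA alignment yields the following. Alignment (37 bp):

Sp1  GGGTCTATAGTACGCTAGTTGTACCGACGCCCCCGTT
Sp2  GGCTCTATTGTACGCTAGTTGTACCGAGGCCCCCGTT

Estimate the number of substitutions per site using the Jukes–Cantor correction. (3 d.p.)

0.086

The sequences differ at 3 of 37 sites (3, 9, 28), so p = 3/37 ≈ 0.081081.
d = −(3/4) ln(1 − 4p/3) = −0.75 ln(1 − 0.108108) = −0.75 ln(0.891892)
  = −0.75 × (-0.114410) = 0.085808 substitutions/site.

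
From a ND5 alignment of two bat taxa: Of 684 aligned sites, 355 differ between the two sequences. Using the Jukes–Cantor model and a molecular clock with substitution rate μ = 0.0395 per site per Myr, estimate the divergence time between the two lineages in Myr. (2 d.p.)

p = 355/684 ≈ 0.519006.
d = −(3/4) ln(1 − 4p/3) = −0.75 ln(1 − 0.692008) = −0.75 ln(0.307992)
  = −0.75 × (-1.177681) = 0.883261 substitutions/site.
Under a molecular clock d = 2μt, so t = d/(2μ) = 0.883261 / (2 × 0.0395) = 11.18 Myr.

11.18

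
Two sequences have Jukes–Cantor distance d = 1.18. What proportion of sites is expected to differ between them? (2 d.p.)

p = (3/4)(1 − e^(−4d/3)) = 0.75 × (1 − e^(-1.573333)) = 0.75 × (1 − 0.207353) = 0.594485.

0.59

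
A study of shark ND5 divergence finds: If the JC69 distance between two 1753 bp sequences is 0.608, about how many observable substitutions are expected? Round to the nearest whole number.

730

Invert JC69: p = (3/4)(1 − e^(−4d/3)) = 0.75 × (1 − e^(-0.810667)) = 0.75 × (1 − 0.444561) = 0.416579.
Expected differing sites = pL ≈ 0.416579 × 1753 = 730.262987 ≈ 730.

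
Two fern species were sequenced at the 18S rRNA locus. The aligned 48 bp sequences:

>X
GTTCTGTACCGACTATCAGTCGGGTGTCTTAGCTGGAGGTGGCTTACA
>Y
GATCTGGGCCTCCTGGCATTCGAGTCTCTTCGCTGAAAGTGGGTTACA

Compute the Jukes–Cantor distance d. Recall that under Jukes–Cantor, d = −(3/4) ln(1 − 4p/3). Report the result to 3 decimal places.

The sequences differ at 14 of 48 sites, so p = 14/48 ≈ 0.291667.
d = −(3/4) ln(1 − 4p/3) = −0.75 ln(1 − 0.388889) = −0.75 ln(0.611111)
  = −0.75 × (-0.492477) = 0.369358 substitutions/site.

0.369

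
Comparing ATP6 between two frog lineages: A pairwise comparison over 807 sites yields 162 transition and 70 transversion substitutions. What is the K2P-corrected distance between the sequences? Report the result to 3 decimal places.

0.383

P = 162/807 ≈ 0.200743 and Q = 70/807 ≈ 0.086741.
Under the Kimura two-parameter model, d = −½ ln(1 − 2P − Q) − ¼ ln(1 − 2Q).
1 − 2P − Q = 0.511773, giving −½ ln(0.511773) = 0.334937.
1 − 2Q = 0.826518, giving −¼ ln(0.826518) = 0.047633.
d = 0.334937 + 0.047633 = 0.382570.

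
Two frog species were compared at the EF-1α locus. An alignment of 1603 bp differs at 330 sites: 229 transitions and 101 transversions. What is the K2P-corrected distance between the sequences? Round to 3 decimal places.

P = 229/1603 ≈ 0.142857 and Q = 101/1603 ≈ 0.063007.
Under the Kimura two-parameter model, d = −½ ln(1 − 2P − Q) − ¼ ln(1 − 2Q).
1 − 2P − Q = 0.651279, giving −½ ln(0.651279) = 0.214409.
1 − 2Q = 0.873986, giving −¼ ln(0.873986) = 0.033673.
d = 0.214409 + 0.033673 = 0.248082.

0.248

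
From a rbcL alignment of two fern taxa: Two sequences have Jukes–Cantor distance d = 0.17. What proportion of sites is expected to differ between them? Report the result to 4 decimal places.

0.1521

p = (3/4)(1 − e^(−4d/3)) = 0.75 × (1 − e^(-0.226667)) = 0.75 × (1 − 0.797186) = 0.152111.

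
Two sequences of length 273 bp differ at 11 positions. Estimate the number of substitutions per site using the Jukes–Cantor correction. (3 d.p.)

0.041

p = 11/273 ≈ 0.040293.
d = −(3/4) ln(1 − 4p/3) = −0.75 ln(1 − 0.053724) = −0.75 ln(0.946276)
  = −0.75 × (-0.055221) = 0.041416 substitutions/site.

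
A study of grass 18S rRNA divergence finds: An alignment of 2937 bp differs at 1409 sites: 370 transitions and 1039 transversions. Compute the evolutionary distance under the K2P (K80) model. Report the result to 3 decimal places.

P = 370/2937 ≈ 0.125979 and Q = 1039/2937 ≈ 0.353762.
Under the Kimura two-parameter model, d = −½ ln(1 − 2P − Q) − ¼ ln(1 − 2Q).
1 − 2P − Q = 0.39428, giving −½ ln(0.39428) = 0.465347.
1 − 2Q = 0.292476, giving −¼ ln(0.292476) = 0.307343.
d = 0.465347 + 0.307343 = 0.772690.

0.773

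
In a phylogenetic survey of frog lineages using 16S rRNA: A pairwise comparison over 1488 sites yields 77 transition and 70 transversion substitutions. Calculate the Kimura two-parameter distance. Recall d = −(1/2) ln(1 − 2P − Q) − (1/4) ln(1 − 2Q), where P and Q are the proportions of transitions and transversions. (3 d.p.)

P = 77/1488 ≈ 0.051747 and Q = 70/1488 ≈ 0.047043.
Under the Kimura two-parameter model, d = −½ ln(1 − 2P − Q) − ¼ ln(1 − 2Q).
1 − 2P − Q = 0.849463, giving −½ ln(0.849463) = 0.081575.
1 − 2Q = 0.905914, giving −¼ ln(0.905914) = 0.024703.
d = 0.081575 + 0.024703 = 0.106278.

0.106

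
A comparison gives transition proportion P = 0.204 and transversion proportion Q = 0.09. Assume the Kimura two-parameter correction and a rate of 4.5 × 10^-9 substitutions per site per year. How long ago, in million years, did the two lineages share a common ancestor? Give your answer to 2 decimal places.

43.80

Under the Kimura two-parameter model, d = −½ ln(1 − 2P − Q) − ¼ ln(1 − 2Q).
1 − 2P − Q = 0.502, giving −½ ln(0.502) = 0.344578.
1 − 2Q = 0.82, giving −¼ ln(0.82) = 0.049613.
d = 0.344578 + 0.049613 = 0.394191.
Under a molecular clock d = 2μt, so t = d/(2μ) = 0.394191 / (2 × 4.5 × 10^-9) = 43.80 million years.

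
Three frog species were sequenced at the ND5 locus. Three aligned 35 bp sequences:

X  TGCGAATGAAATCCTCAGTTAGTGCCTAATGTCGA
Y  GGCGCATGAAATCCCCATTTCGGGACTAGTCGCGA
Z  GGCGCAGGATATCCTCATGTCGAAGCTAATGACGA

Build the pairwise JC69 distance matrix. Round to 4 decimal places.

d(X,Y) = 0.3597, d(X,Z) = 0.4073, d(Y,Z) = 0.3597

X–Y: 10/35 sites differ → p ≈ 0.285714, d = −0.75 ln(1 − 0.380952) = 0.359679 ≈ 0.3597.
X–Z: 11/35 sites differ → p ≈ 0.314286, d = −0.75 ln(1 − 0.419048) = 0.407315 ≈ 0.4073.
Y–Z: 10/35 sites differ → p ≈ 0.285714, d = −0.75 ln(1 − 0.380952) = 0.359679 ≈ 0.3597.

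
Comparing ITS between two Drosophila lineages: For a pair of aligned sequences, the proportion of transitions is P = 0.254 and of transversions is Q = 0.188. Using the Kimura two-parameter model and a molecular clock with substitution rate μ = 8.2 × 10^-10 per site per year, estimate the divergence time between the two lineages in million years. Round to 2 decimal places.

434.92

Under the Kimura two-parameter model, d = −½ ln(1 − 2P − Q) − ¼ ln(1 − 2Q).
1 − 2P − Q = 0.304, giving −½ ln(0.304) = 0.595364.
1 − 2Q = 0.624, giving −¼ ln(0.624) = 0.117901.
d = 0.595364 + 0.117901 = 0.713265.
Under a molecular clock d = 2μt, so t = d/(2μ) = 0.713265 / (2 × 8.2 × 10^-10) = 434.92 million years.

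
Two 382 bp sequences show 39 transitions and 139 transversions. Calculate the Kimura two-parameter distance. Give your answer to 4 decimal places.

0.7450

P = 39/382 ≈ 0.102094 and Q = 139/382 ≈ 0.363874.
Under the Kimura two-parameter model, d = −½ ln(1 − 2P − Q) − ¼ ln(1 − 2Q).
1 − 2P − Q = 0.431938, giving −½ ln(0.431938) = 0.419737.
1 − 2Q = 0.272252, giving −¼ ln(0.272252) = 0.325257.
d = 0.419737 + 0.325257 = 0.744994.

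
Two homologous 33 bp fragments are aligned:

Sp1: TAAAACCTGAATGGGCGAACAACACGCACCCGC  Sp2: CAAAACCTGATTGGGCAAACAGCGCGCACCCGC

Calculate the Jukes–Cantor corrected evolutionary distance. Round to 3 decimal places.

The sequences differ at 5 of 33 sites (1, 11, 17, 22, 24), so p = 5/33 ≈ 0.151515.
d = −(3/4) ln(1 − 4p/3) = −0.75 ln(1 − 0.20202) = −0.75 ln(0.79798)
  = −0.75 × (-0.225672) = 0.169254 substitutions/site.

0.169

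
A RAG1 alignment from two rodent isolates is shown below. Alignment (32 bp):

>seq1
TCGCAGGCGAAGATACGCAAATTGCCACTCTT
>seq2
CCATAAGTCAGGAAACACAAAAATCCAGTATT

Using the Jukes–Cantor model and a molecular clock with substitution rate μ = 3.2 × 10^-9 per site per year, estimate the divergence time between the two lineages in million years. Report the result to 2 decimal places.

The sequences differ at 14 of 32 sites, so p = 14/32 = 0.4375.
d = −(3/4) ln(1 − 4p/3) = −0.75 ln(1 − 0.583333) = −0.75 ln(0.416667)
  = −0.75 × (-0.875468) = 0.656601 substitutions/site.
Under a molecular clock d = 2μt, so t = d/(2μ) = 0.656601 / (2 × 3.2 × 10^-9) = 102.59 million years.

102.59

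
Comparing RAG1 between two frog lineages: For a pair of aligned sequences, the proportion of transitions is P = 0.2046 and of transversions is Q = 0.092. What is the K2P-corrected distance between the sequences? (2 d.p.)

0.40

Under the Kimura two-parameter model, d = −½ ln(1 − 2P − Q) − ¼ ln(1 − 2Q).
1 − 2P − Q = 0.4988, giving −½ ln(0.4988) = 0.347775.
1 − 2Q = 0.816, giving −¼ ln(0.816) = 0.050835.
d = 0.347775 + 0.050835 = 0.398610.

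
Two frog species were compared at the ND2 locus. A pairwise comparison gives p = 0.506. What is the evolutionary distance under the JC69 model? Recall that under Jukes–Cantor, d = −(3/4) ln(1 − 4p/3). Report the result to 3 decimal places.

0.842

d = −(3/4) ln(1 − 4p/3) = −0.75 ln(1 − 0.674667) = −0.75 ln(0.325333)
  = −0.75 × (-1.122906) = 0.842180 substitutions/site.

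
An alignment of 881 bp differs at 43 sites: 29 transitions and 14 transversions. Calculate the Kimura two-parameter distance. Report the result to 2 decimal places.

0.05

P = 29/881 ≈ 0.032917 and Q = 14/881 ≈ 0.015891.
Under the Kimura two-parameter model, d = −½ ln(1 − 2P − Q) − ¼ ln(1 − 2Q).
1 − 2P − Q = 0.918275, giving −½ ln(0.918275) = 0.042629.
1 − 2Q = 0.968218, giving −¼ ln(0.968218) = 0.008075.
d = 0.042629 + 0.008075 = 0.050704.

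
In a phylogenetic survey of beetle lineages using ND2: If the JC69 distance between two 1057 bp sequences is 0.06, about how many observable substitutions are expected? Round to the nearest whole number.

Invert JC69: p = (3/4)(1 − e^(−4d/3)) = 0.75 × (1 − e^(-0.08)) = 0.75 × (1 − 0.923116) = 0.057663.
Expected differing sites = pL ≈ 0.057663 × 1057 = 60.949791 ≈ 61.

61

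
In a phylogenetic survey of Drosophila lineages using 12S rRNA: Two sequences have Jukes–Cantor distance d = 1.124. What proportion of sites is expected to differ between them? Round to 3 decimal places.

0.582

p = (3/4)(1 − e^(−4d/3)) = 0.75 × (1 − e^(-1.498667)) = 0.75 × (1 − 0.223428) = 0.582429.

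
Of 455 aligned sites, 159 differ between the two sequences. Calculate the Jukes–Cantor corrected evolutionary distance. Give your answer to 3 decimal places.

p = 159/455 ≈ 0.349451.
d = −(3/4) ln(1 − 4p/3) = −0.75 ln(1 − 0.465935) = −0.75 ln(0.534065)
  = −0.75 × (-0.627238) = 0.470429 substitutions/site.

0.470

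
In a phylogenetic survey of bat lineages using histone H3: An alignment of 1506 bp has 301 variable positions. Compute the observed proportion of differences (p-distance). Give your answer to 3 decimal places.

0.200

p = 301/1506 = 0.199867… ≈ 0.200 (to 3 d.p.).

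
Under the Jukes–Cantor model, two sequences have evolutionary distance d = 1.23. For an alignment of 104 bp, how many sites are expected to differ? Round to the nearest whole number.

Invert JC69: p = (3/4)(1 − e^(−4d/3)) = 0.75 × (1 − e^(-1.64)) = 0.75 × (1 − 0.193980) = 0.604515.
Expected differing sites = pL ≈ 0.604515 × 104 = 62.86956 ≈ 63.

63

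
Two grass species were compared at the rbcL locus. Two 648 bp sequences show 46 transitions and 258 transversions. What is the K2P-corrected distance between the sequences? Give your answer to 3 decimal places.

0.786

P = 46/648 ≈ 0.070988 and Q = 258/648 ≈ 0.398148.
Under the Kimura two-parameter model, d = −½ ln(1 − 2P − Q) − ¼ ln(1 − 2Q).
1 − 2P − Q = 0.459876, giving −½ ln(0.459876) = 0.388399.
1 − 2Q = 0.203704, giving −¼ ln(0.203704) = 0.397772.
d = 0.388399 + 0.397772 = 0.786171.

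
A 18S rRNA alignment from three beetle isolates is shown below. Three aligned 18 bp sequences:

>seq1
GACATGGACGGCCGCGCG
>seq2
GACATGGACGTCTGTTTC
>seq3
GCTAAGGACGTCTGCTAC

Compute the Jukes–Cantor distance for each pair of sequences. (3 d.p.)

d(seq1,seq2) = 0.441, d(seq1,seq3) = 0.673, d(seq2,seq3) = 0.347

seq1–seq2: 6/18 sites differ → p ≈ 0.333333, d = −0.75 ln(1 − 0.444444) = 0.440839 ≈ 0.441.
seq1–seq3: 8/18 sites differ → p ≈ 0.444444, d = −0.75 ln(1 − 0.592592) = 0.673455 ≈ 0.673.
seq2–seq3: 5/18 sites differ → p ≈ 0.277778, d = −0.75 ln(1 − 0.370371) = 0.346968 ≈ 0.347.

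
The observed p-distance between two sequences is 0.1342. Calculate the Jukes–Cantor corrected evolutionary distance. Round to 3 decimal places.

d = −(3/4) ln(1 − 4p/3) = −0.75 ln(1 − 0.178933) = −0.75 ln(0.821067)
  = −0.75 × (-0.197151) = 0.147863 substitutions/site.

0.148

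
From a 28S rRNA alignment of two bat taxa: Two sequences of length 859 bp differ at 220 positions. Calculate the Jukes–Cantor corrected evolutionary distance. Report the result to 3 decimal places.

p = 220/859 ≈ 0.256112.
d = −(3/4) ln(1 − 4p/3) = −0.75 ln(1 − 0.341483) = −0.75 ln(0.658517)
  = −0.75 × (-0.417765) = 0.313324 substitutions/site.

0.313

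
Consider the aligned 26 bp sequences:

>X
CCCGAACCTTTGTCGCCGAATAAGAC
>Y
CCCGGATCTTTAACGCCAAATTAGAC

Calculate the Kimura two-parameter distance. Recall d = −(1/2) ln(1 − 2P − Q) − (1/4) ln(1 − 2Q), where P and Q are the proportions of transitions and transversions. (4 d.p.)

0.2845

Of 26 sites, 4 differences are transitions and 2 are transversions, so P = 4/26 ≈ 0.153846 and Q = 2/26 ≈ 0.076923.
Under the Kimura two-parameter model, d = −½ ln(1 − 2P − Q) − ¼ ln(1 − 2Q).
1 − 2P − Q = 0.615385, giving −½ ln(0.615385) = 0.242754.
1 − 2Q = 0.846154, giving −¼ ln(0.846154) = 0.041763.
d = 0.242754 + 0.041763 = 0.284517.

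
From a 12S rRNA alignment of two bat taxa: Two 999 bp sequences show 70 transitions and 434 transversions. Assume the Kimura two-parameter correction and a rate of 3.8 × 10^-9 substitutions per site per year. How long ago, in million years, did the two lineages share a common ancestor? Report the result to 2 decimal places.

P = 70/999 ≈ 0.07007 and Q = 434/999 ≈ 0.434434.
Under the Kimura two-parameter model, d = −½ ln(1 − 2P − Q) − ¼ ln(1 − 2Q).
1 − 2P − Q = 0.425426, giving −½ ln(0.425426) = 0.427332.
1 − 2Q = 0.131132, giving −¼ ln(0.131132) = 0.507888.
d = 0.427332 + 0.507888 = 0.935220.
Under a molecular clock d = 2μt, so t = d/(2μ) = 0.935220 / (2 × 3.8 × 10^-9) = 123.06 million years.

123.06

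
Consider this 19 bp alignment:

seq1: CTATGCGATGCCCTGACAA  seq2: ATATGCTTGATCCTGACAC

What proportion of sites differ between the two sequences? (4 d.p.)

The sequences differ at 7 of 19 positions (sites 1, 7, 8, 9, 10, 11, 19).
p = 7/19 = 0.368421… ≈ 0.3684 (to 4 d.p.).

0.3684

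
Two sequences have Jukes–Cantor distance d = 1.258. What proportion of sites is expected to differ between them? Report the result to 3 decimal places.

0.610

p = (3/4)(1 − e^(−4d/3)) = 0.75 × (1 − e^(-1.677333)) = 0.75 × (1 − 0.186872) = 0.609846.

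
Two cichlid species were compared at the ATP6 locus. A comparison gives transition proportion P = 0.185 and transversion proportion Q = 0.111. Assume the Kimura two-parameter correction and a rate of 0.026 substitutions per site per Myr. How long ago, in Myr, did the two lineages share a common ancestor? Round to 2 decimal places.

7.51

Under the Kimura two-parameter model, d = −½ ln(1 − 2P − Q) − ¼ ln(1 − 2Q).
1 − 2P − Q = 0.519, giving −½ ln(0.519) = 0.327926.
1 − 2Q = 0.778, giving −¼ ln(0.778) = 0.062757.
d = 0.327926 + 0.062757 = 0.390683.
Under a molecular clock d = 2μt, so t = d/(2μ) = 0.390683 / (2 × 0.026) = 7.51 Myr.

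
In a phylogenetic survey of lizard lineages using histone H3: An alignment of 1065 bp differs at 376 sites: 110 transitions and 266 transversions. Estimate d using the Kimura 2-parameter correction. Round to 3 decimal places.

0.478

P = 110/1065 ≈ 0.103286 and Q = 266/1065 ≈ 0.249765.
Under the Kimura two-parameter model, d = −½ ln(1 − 2P − Q) − ¼ ln(1 − 2Q).
1 − 2P − Q = 0.543663, giving −½ ln(0.543663) = 0.304713.
1 − 2Q = 0.50047, giving −¼ ln(0.50047) = 0.173052.
d = 0.304713 + 0.173052 = 0.477765.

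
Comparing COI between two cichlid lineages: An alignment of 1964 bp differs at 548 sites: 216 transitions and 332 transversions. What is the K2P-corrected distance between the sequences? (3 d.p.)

0.349

P = 216/1964 ≈ 0.10998 and Q = 332/1964 ≈ 0.169043.
Under the Kimura two-parameter model, d = −½ ln(1 − 2P − Q) − ¼ ln(1 − 2Q).
1 − 2P − Q = 0.610997, giving −½ ln(0.610997) = 0.246332.
1 − 2Q = 0.661914, giving −¼ ln(0.661914) = 0.103155.
d = 0.246332 + 0.103155 = 0.349487.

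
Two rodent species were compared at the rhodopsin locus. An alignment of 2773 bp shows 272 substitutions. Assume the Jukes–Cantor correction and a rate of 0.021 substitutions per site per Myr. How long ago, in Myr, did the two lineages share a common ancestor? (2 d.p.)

2.50

p = 272/2773 ≈ 0.098089.
d = −(3/4) ln(1 − 4p/3) = −0.75 ln(1 − 0.130785) = −0.75 ln(0.869215)
  = −0.75 × (-0.140165) = 0.105124 substitutions/site.
Under a molecular clock d = 2μt, so t = d/(2μ) = 0.105124 / (2 × 0.021) = 2.50 Myr.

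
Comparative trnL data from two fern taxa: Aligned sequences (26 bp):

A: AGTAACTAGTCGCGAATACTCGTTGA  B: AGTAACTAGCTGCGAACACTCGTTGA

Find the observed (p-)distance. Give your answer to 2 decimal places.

The sequences differ at 3 of 26 positions (sites 10, 11, 17).
p = 3/26 = 0.115384… ≈ 0.12 (to 2 d.p.).

0.12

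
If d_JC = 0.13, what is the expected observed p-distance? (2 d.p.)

p = (3/4)(1 − e^(−4d/3)) = 0.75 × (1 − e^(-0.173333)) = 0.75 × (1 − 0.840858) = 0.119357.

0.12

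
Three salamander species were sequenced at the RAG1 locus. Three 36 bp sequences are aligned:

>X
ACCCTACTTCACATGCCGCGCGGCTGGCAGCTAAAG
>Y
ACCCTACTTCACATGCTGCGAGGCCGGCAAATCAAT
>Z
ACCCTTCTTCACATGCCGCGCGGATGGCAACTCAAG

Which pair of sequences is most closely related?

X and Z

X–Y: 7/36 differ, p = 0.194, d = 0.225.
X–Z: 4/36 differ, p = 0.111, d = 0.120.
Y–Z: 7/36 differ, p = 0.194, d = 0.225.
The smallest distance is between X and Z.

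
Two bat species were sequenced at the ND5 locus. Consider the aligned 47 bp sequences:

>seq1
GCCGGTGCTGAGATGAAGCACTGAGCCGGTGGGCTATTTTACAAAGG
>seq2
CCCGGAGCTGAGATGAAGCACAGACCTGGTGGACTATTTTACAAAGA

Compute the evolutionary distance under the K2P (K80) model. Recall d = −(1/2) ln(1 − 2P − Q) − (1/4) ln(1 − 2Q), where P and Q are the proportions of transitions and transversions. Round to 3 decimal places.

Of 47 sites, 3 differences are transitions and 4 are transversions, so P = 3/47 ≈ 0.06383 and Q = 4/47 ≈ 0.085106.
Under the Kimura two-parameter model, d = −½ ln(1 − 2P − Q) − ¼ ln(1 − 2Q).
1 − 2P − Q = 0.787234, giving −½ ln(0.787234) = 0.119615.
1 − 2Q = 0.829788, giving −¼ ln(0.829788) = 0.046646.
d = 0.119615 + 0.046646 = 0.166261.

0.166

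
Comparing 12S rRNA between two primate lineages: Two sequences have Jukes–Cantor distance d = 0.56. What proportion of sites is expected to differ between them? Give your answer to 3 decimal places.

0.395

p = (3/4)(1 − e^(−4d/3)) = 0.75 × (1 − e^(-0.746667)) = 0.75 × (1 − 0.473944) = 0.394542.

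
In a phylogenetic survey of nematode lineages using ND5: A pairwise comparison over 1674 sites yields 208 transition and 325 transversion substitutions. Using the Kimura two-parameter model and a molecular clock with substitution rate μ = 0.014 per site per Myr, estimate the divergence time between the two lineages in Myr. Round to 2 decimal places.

14.83

P = 208/1674 ≈ 0.124253 and Q = 325/1674 ≈ 0.194146.
Under the Kimura two-parameter model, d = −½ ln(1 − 2P − Q) − ¼ ln(1 − 2Q).
1 − 2P − Q = 0.557348, giving −½ ln(0.557348) = 0.292283.
1 − 2Q = 0.611708, giving −¼ ln(0.611708) = 0.122875.
d = 0.292283 + 0.122875 = 0.415158.
Under a molecular clock d = 2μt, so t = d/(2μ) = 0.415158 / (2 × 0.014) = 14.83 Myr.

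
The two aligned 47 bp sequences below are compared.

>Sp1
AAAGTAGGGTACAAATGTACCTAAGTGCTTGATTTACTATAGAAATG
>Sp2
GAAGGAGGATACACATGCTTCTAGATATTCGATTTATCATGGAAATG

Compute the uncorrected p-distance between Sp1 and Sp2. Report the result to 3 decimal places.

0.319

The sequences differ at 15 of 47 positions.
p = 15/47 = 0.319148… ≈ 0.319 (to 3 d.p.).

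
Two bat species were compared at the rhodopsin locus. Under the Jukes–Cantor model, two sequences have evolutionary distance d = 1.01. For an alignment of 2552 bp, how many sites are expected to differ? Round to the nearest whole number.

Invert JC69: p = (3/4)(1 − e^(−4d/3)) = 0.75 × (1 − e^(-1.346667)) = 0.75 × (1 − 0.260106) = 0.554921.
Expected differing sites = pL ≈ 0.554921 × 2552 = 1416.158392 ≈ 1416.

1416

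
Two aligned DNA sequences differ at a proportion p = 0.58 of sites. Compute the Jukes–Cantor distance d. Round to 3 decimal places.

d = −(3/4) ln(1 − 4p/3) = −0.75 ln(1 − 0.773333) = −0.75 ln(0.226667)
  = −0.75 × (-1.484273) = 1.113205 substitutions/site.

1.113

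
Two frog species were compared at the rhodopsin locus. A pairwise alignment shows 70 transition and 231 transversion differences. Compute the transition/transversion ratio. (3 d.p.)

R = 70/231 = 0.303030… ≈ 0.303 (to 3 d.p.).

0.303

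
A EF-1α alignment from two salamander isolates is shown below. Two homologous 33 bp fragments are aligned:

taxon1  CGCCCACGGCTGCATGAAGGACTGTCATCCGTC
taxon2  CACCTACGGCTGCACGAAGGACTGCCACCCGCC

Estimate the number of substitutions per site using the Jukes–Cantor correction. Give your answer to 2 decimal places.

The sequences differ at 6 of 33 sites (2, 5, 15, 25, 28, 32), so p = 6/33 ≈ 0.181818.
d = −(3/4) ln(1 − 4p/3) = −0.75 ln(1 − 0.242424) = −0.75 ln(0.757576)
  = −0.75 × (-0.277631) = 0.208223 substitutions/site.

0.21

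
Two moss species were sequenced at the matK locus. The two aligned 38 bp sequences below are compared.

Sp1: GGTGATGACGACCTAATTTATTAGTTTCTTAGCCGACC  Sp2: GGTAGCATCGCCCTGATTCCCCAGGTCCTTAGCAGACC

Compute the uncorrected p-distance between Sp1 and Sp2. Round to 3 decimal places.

0.368

The sequences differ at 14 of 38 positions.
p = 14/38 = 0.368421… ≈ 0.368 (to 3 d.p.).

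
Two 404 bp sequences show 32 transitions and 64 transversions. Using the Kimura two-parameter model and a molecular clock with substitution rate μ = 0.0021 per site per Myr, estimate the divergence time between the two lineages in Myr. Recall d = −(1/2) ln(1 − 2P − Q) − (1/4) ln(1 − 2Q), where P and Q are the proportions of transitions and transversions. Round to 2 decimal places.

68.04

P = 32/404 ≈ 0.079208 and Q = 64/404 ≈ 0.158416.
Under the Kimura two-parameter model, d = −½ ln(1 − 2P − Q) − ¼ ln(1 − 2Q).
1 − 2P − Q = 0.683168, giving −½ ln(0.683168) = 0.190507.
1 − 2Q = 0.683168, giving −¼ ln(0.683168) = 0.095254.
d = 0.190507 + 0.095254 = 0.285761.
Under a molecular clock d = 2μt, so t = d/(2μ) = 0.285761 / (2 × 0.0021) = 68.04 Myr.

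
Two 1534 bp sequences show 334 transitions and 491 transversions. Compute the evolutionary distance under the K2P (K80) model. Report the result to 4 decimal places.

P = 334/1534 ≈ 0.217731 and Q = 491/1534 ≈ 0.320078.
Under the Kimura two-parameter model, d = −½ ln(1 − 2P − Q) − ¼ ln(1 − 2Q).
1 − 2P − Q = 0.24446, giving −½ ln(0.24446) = 0.704352.
1 − 2Q = 0.359844, giving −¼ ln(0.359844) = 0.255521.
d = 0.704352 + 0.255521 = 0.959873.

0.9599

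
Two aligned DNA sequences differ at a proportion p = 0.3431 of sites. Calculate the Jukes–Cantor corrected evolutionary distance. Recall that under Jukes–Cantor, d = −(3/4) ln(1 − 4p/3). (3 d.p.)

d = −(3/4) ln(1 − 4p/3) = −0.75 ln(1 − 0.457467) = −0.75 ln(0.542533)
  = −0.75 × (-0.611506) = 0.458630 substitutions/site.

0.459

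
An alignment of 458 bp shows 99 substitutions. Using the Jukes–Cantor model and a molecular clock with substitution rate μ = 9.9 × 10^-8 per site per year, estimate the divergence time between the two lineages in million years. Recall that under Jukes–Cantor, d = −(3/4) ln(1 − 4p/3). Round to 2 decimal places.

1.29

p = 99/458 ≈ 0.216157.
d = −(3/4) ln(1 − 4p/3) = −0.75 ln(1 − 0.288209) = −0.75 ln(0.711791)
  = −0.75 × (-0.339971) = 0.254978 substitutions/site.
Under a molecular clock d = 2μt, so t = d/(2μ) = 0.254978 / (2 × 9.9 × 10^-8) = 1.29 million years.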